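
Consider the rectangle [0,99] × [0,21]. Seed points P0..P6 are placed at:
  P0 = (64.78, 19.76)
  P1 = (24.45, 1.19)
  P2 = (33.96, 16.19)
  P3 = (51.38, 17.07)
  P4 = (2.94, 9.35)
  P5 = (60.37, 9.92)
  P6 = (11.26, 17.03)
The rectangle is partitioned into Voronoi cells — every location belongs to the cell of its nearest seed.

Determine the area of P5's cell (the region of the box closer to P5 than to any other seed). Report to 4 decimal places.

1. box [0,99]×[0,21]: [(0, 0) (99, 0) (99, 21) (0, 21)]
2. ⊥bis P5·P0 via (62.575,14.84): [(0, 0) (95.6874, 0) (48.8302, 21) (0, 21)]  |A|=1517.435
3. ⊥bis P5·P1 via (42.41,5.555): [(43.7601, 0) (95.6874, 0) (48.8302, 21) (38.6562, 21)]  |A|=652.0635
4. ⊥bis P5·P2 via (47.165,13.055): [(44.0656, 0) (95.6874, 0) (49.03, 20.9105)]  |A|=539.7181
5. ⊥bis P5·P3 via (55.875,13.495): [(45.142, 0) (95.6874, 0) (58.4242, 16.7003)]  |A|=422.06
6. ⊥bis P5·P4 via (31.655,9.635): [(45.142, 0) (95.6874, 0) (58.4242, 16.7003)]  |A|=422.06
7. ⊥bis P5·P6 via (35.815,13.475): [(45.142, 0) (95.6874, 0) (58.4242, 16.7003)]  |A|=422.06
8. canonical 3-gon: [(45.142, 0) (95.6874, 0) (58.4242, 16.7003)]
9. shoelace: 422.06

Area of P5's cell: 422.0600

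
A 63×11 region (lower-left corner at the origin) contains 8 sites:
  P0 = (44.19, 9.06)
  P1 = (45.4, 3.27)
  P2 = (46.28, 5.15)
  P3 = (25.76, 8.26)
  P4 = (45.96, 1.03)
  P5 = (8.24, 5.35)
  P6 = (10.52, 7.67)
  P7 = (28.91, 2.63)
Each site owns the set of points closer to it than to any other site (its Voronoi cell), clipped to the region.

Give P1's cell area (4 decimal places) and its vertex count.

1. box [0,63]×[0,11]: [(0, 0) (63, 0) (63, 11) (0, 11)]
2. ⊥bis P1·P0 via (44.795,6.165): [(15.2947, 0) (63, 0) (63, 9.9695)]  |A|=237.7989
3. ⊥bis P1·P2 via (45.84,4.21): [(42.63, 5.7126) (15.2947, 0) (54.8341, 0)]  |A|=112.9354
4. ⊥bis P1·P3 via (35.58,5.765): [(42.63, 5.7126) (35.1706, 4.1537) (34.1153, 0) (54.8341, 0)]  |A|=73.8481
5. ⊥bis P1·P4 via (45.68,2.15): [(48.653, 2.8933) (42.63, 5.7126) (35.1706, 4.1537) (34.1153, 0) (37.08, 0)]  |A|=48.1645
6. ⊥bis P1·P5 via (26.82,4.31): [(48.653, 2.8933) (42.63, 5.7126) (35.1706, 4.1537) (34.1153, 0) (37.08, 0)]  |A|=48.1645
7. ⊥bis P1·P6 via (27.96,5.47): [(48.653, 2.8933) (42.63, 5.7126) (35.1706, 4.1537) (34.1153, 0) (37.08, 0)]  |A|=48.1645
8. ⊥bis P1·P7 via (37.155,2.95): [(37.2677, 0.0469) (48.653, 2.8933) (42.63, 5.7126) (37.0927, 4.5554)]  |A|=37.2047
9. canonical 4-gon: [(37.2677, 0.0469) (48.653, 2.8933) (42.63, 5.7126) (37.0927, 4.5554)]
10. shoelace: 37.2047

Area of P1's cell: 37.2047 (4 vertices)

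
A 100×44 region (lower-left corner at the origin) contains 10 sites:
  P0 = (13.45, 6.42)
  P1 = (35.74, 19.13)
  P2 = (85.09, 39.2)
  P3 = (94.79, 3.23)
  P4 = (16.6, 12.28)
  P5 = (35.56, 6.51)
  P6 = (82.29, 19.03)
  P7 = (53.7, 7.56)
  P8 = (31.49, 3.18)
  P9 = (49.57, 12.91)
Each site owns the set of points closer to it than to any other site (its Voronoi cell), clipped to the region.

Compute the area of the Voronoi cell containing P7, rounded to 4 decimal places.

1. box [0,100]×[0,44]: [(0, 0) (100, 0) (100, 44) (0, 44)]
2. ⊥bis P7·P0 via (33.575,6.99): [(33.773, 0) (100, 0) (100, 44) (32.5268, 44)]  |A|=2941.4056
3. ⊥bis P7·P1 via (44.72,13.345): [(36.123, 0) (100, 0) (100, 44) (64.4682, 44)]  |A|=2186.9922
4. ⊥bis P7·P2 via (69.395,23.38): [(58.2852, 34.4021) (36.123, 0) (92.9612, 0)]  |A|=977.6753
5. ⊥bis P7·P3 via (74.245,5.395): [(75.5018, 17.3215) (58.2852, 34.4021) (36.123, 0) (73.6765, 0)]  |A|=810.6555
6. ⊥bis P7·P4 via (35.15,9.92): [(75.5018, 17.3215) (58.2852, 34.4021) (36.123, 0) (73.6765, 0)]  |A|=810.6555
7. ⊥bis P7·P5 via (44.63,7.035): [(75.5018, 17.3215) (58.2852, 34.4021) (44.3023, 12.6966) (45.0372, 0) (73.6765, 0)]  |A|=754.0656
8. ⊥bis P7·P6 via (67.995,13.295): [(60.3482, 32.3553) (58.2852, 34.4021) (44.3023, 12.6966) (45.0372, 0) (73.3288, 0)]  |A|=603.4793
9. ⊥bis P7·P8 via (42.595,5.37): [(60.3482, 32.3553) (58.2852, 34.4021) (44.3023, 12.6966) (45.0372, 0) (73.3288, 0)]  |A|=603.4793
10. ⊥bis P7·P9 via (51.635,10.235): [(65.0637, 20.6015) (44.7523, 4.9218) (45.0372, 0) (73.3288, 0)]  |A|=343.6424
11. canonical 4-gon: [(65.0637, 20.6015) (44.7523, 4.9218) (45.0372, 0) (73.3288, 0)]
12. shoelace: 343.6424

Area of P7's cell: 343.6424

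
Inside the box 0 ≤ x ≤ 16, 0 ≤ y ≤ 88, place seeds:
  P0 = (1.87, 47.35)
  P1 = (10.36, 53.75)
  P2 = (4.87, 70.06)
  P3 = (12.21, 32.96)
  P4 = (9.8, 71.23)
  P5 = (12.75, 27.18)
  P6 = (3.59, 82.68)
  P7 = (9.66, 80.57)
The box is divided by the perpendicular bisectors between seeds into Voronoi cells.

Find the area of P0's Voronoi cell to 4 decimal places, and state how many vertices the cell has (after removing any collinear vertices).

Area of P0's cell: 135.7710 (3 vertices)

1. box [0,16]×[0,88]: [(0, 0) (16, 0) (16, 88) (0, 88)]
2. ⊥bis P0·P1 via (6.115,50.55): [(0, 58.6619) (0, 0) (16, 0) (16, 37.4369)]  |A|=768.7909
3. ⊥bis P0·P2 via (3.37,58.705): [(0, 58.6619) (0, 0) (16, 0) (16, 37.4369)]  |A|=768.7909
4. ⊥bis P0·P3 via (7.04,40.155): [(11.5228, 43.3762) (0, 58.6619) (0, 35.0964)]  |A|=135.771
5. ⊥bis P0·P4 via (5.835,59.29): [(11.5228, 43.3762) (0, 58.6619) (0, 35.0964)]  |A|=135.771
6. ⊥bis P0·P5 via (7.31,37.265): [(11.5228, 43.3762) (0, 58.6619) (0, 35.0964)]  |A|=135.771
7. ⊥bis P0·P6 via (2.73,65.015): [(11.5228, 43.3762) (0, 58.6619) (0, 35.0964)]  |A|=135.771
8. ⊥bis P0·P7 via (5.765,63.96): [(11.5228, 43.3762) (0, 58.6619) (0, 35.0964)]  |A|=135.771
9. canonical 3-gon: [(11.5228, 43.3762) (0, 58.6619) (0, 35.0964)]
10. shoelace: 135.771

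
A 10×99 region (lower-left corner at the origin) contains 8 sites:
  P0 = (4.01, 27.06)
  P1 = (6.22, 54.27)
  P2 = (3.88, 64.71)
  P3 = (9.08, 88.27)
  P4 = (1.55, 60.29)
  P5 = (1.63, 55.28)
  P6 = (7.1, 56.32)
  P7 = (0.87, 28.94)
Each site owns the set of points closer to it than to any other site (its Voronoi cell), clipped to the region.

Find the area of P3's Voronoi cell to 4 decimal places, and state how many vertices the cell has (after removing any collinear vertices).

1. box [0,10]×[0,99]: [(0, 0) (10, 0) (10, 99) (0, 99)]
2. ⊥bis P3·P0 via (6.545,57.665): [(0, 58.2071) (10, 57.3788) (10, 99) (0, 99)]  |A|=412.0703
3. ⊥bis P3·P1 via (7.65,71.27): [(0, 71.9135) (10, 71.0723) (10, 99) (0, 99)]  |A|=275.0709
4. ⊥bis P3·P2 via (6.48,76.49): [(0, 77.9202) (10, 75.7131) (10, 99) (0, 99)]  |A|=221.8334
5. ⊥bis P3·P4 via (5.315,74.28): [(0, 77.9202) (10, 75.7131) (10, 99) (0, 99)]  |A|=221.8334
6. ⊥bis P3·P5 via (5.355,71.775): [(0, 77.9202) (10, 75.7131) (10, 99) (0, 99)]  |A|=221.8334
7. ⊥bis P3·P6 via (8.09,72.295): [(0, 77.9202) (10, 75.7131) (10, 99) (0, 99)]  |A|=221.8334
8. ⊥bis P3·P7 via (4.975,58.605): [(0, 77.9202) (10, 75.7131) (10, 99) (0, 99)]  |A|=221.8334
9. canonical 4-gon: [(0, 77.9202) (10, 75.7131) (10, 99) (0, 99)]
10. shoelace: 221.8334

Area of P3's cell: 221.8334 (4 vertices)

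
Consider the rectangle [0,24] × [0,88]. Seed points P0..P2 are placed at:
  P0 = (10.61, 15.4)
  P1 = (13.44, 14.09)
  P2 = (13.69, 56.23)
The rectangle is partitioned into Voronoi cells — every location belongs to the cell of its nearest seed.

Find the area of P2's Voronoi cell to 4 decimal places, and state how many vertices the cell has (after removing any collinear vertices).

1. box [0,24]×[0,88]: [(0, 0) (24, 0) (24, 88) (0, 88)]
2. ⊥bis P2·P0 via (12.15,35.815): [(0, 36.7315) (24, 34.9211) (24, 88) (0, 88)]  |A|=1252.1684
3. ⊥bis P2·P1 via (13.565,35.16): [(0, 36.7315) (21.4534, 35.1132) (24, 35.0981) (24, 88) (0, 88)]  |A|=1251.9431
4. canonical 5-gon: [(0, 36.7315) (21.4534, 35.1132) (24, 35.0981) (24, 88) (0, 88)]
5. shoelace: 1251.9431

Area of P2's cell: 1251.9431 (5 vertices)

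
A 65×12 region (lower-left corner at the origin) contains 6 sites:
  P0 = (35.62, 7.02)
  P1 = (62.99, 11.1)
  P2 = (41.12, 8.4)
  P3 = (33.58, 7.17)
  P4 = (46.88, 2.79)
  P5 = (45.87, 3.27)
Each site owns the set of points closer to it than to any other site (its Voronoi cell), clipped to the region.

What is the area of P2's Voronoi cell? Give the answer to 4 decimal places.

Area of P2's cell: 62.1264

1. box [0,65]×[0,12]: [(0, 0) (65, 0) (65, 12) (0, 12)]
2. ⊥bis P2·P0 via (38.37,7.71): [(40.3045, 0) (65, 0) (65, 12) (37.2936, 12)]  |A|=314.4113
3. ⊥bis P2·P1 via (52.055,9.75): [(40.3045, 0) (53.2587, 0) (51.7772, 12) (37.2936, 12)]  |A|=164.6269
4. ⊥bis P2·P3 via (37.35,7.785): [(40.3045, 0) (53.2587, 0) (51.7772, 12) (37.2936, 12)]  |A|=164.6269
5. ⊥bis P2·P4 via (44,5.595): [(39.9452, 1.4318) (50.2382, 12) (37.2936, 12)]  |A|=68.4004
6. ⊥bis P2·P5 via (43.495,5.835): [(39.718, 2.3377) (50.1532, 12) (37.2936, 12)]  |A|=62.1264
7. canonical 3-gon: [(39.718, 2.3377) (50.1532, 12) (37.2936, 12)]
8. shoelace: 62.1264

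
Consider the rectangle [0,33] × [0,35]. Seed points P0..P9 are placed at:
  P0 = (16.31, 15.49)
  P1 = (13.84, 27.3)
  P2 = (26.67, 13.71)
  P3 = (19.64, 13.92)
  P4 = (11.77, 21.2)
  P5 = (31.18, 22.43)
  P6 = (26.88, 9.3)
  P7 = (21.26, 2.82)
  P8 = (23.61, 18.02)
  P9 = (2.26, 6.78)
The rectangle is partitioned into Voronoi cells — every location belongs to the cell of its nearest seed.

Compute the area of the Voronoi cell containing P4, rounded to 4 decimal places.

Area of P4's cell: 156.9940

1. box [0,33]×[0,35]: [(0, 0) (33, 0) (33, 35) (0, 35)]
2. ⊥bis P4·P0 via (14.04,18.345): [(0, 7.1818) (33, 33.42) (33, 35) (0, 35)]  |A|=485.0691
3. ⊥bis P4·P1 via (12.805,24.25): [(0, 28.5953) (0, 7.1818) (18.8758, 22.1899)]  |A|=202.0979
4. ⊥bis P4·P2 via (19.22,17.455): [(0, 28.5953) (0, 7.1818) (18.8758, 22.1899)]  |A|=202.0979
5. ⊥bis P4·P3 via (15.705,17.56): [(0, 28.5953) (0, 7.1818) (18.8758, 22.1899)]  |A|=202.0979
6. ⊥bis P4·P5 via (21.475,21.815): [(0, 28.5953) (0, 7.1818) (18.8758, 22.1899)]  |A|=202.0979
7. ⊥bis P4·P6 via (19.325,15.25): [(0, 28.5953) (0, 7.1818) (18.8758, 22.1899)]  |A|=202.0979
8. ⊥bis P4·P7 via (16.515,12.01): [(0, 28.5953) (0, 7.1818) (18.8758, 22.1899)]  |A|=202.0979
9. ⊥bis P4·P8 via (17.69,19.61): [(18.4241, 22.3432) (0, 28.5953) (0, 7.1818) (18.2491, 21.6916)]  |A|=201.9373
10. ⊥bis P4·P9 via (7.015,13.99): [(18.4241, 22.3432) (0, 28.5953) (0, 18.6164) (7.861, 13.4321) (18.2491, 21.6916)]  |A|=156.994
11. canonical 5-gon: [(18.4241, 22.3432) (0, 28.5953) (0, 18.6164) (7.861, 13.4321) (18.2491, 21.6916)]
12. shoelace: 156.994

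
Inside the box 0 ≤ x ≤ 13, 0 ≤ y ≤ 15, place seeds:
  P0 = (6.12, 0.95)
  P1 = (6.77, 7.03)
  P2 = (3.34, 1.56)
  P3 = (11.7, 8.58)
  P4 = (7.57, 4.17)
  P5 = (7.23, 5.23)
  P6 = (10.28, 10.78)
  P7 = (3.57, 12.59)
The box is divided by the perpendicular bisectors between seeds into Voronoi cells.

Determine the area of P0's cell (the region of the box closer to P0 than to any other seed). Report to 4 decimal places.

Area of P0's cell: 13.3623

1. box [0,13]×[0,15]: [(0, 0) (13, 0) (13, 15) (0, 15)]
2. ⊥bis P0·P1 via (6.445,3.99): [(0, 4.679) (0, 0) (13, 0) (13, 3.2892)]  |A|=51.7936
3. ⊥bis P0·P2 via (4.73,1.255): [(5.3557, 4.1065) (4.4546, 0) (13, 0) (13, 3.2892)]  |A|=30.1175
4. ⊥bis P0·P3 via (8.91,4.765): [(10.5732, 3.5487) (5.3557, 4.1065) (4.4546, 0) (13, 0) (13, 1.7739)]  |A|=28.2788
5. ⊥bis P0·P4 via (6.845,2.56): [(5.1808, 3.3094) (4.4546, 0) (12.53, 0)]  |A|=13.3623
6. ⊥bis P0·P5 via (6.675,3.09): [(5.1808, 3.3094) (4.4546, 0) (12.53, 0)]  |A|=13.3623
7. ⊥bis P0·P6 via (8.2,5.865): [(5.1808, 3.3094) (4.4546, 0) (12.53, 0)]  |A|=13.3623
8. ⊥bis P0·P7 via (4.845,6.77): [(5.1808, 3.3094) (4.4546, 0) (12.53, 0)]  |A|=13.3623
9. canonical 3-gon: [(5.1808, 3.3094) (4.4546, 0) (12.53, 0)]
10. shoelace: 13.3623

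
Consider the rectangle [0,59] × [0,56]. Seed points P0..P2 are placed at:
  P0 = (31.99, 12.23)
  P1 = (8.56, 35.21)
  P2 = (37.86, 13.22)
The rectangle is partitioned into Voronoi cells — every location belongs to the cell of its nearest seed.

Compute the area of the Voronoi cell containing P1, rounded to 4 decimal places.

Area of P1's cell: 1323.5371

1. box [0,59]×[0,56]: [(0, 0) (59, 0) (59, 56) (0, 56)]
2. ⊥bis P1·P0 via (20.275,23.72): [(0, 3.048) (51.935, 56) (0, 56)]  |A|=1375.0325
3. ⊥bis P1·P2 via (23.21,24.215): [(0, 3.048) (31.1932, 34.852) (47.065, 56) (0, 56)]  |A|=1323.5371
4. canonical 4-gon: [(0, 3.048) (31.1932, 34.852) (47.065, 56) (0, 56)]
5. shoelace: 1323.5371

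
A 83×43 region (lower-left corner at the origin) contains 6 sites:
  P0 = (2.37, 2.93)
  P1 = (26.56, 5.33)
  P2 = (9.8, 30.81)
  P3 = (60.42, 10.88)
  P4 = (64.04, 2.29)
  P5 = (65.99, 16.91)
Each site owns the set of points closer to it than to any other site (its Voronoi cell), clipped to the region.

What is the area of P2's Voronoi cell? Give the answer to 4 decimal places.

Area of P2's cell: 879.9268

1. box [0,83]×[0,43]: [(0, 0) (83, 0) (83, 43) (0, 43)]
2. ⊥bis P2·P0 via (6.085,16.87): [(0, 18.4916) (69.3872, 0) (83, 0) (83, 43) (0, 43)]  |A|=2927.4578
3. ⊥bis P2·P1 via (18.18,18.07): [(0, 18.4916) (13.3943, 14.9221) (56.0807, 43) (0, 43)]  |A|=951.4508
4. ⊥bis P2·P3 via (35.11,20.845): [(0, 18.4916) (13.3943, 14.9221) (39.5524, 32.1281) (43.8328, 43) (0, 43)]  |A|=884.8719
5. ⊥bis P2·P4 via (36.92,16.55): [(0, 18.4916) (13.3943, 14.9221) (39.5524, 32.1281) (43.8328, 43) (0, 43)]  |A|=884.8719
6. ⊥bis P2·P5 via (37.895,23.86): [(0, 18.4916) (13.3943, 14.9221) (39.5524, 32.1281) (40.5961, 34.7792) (42.6298, 43) (0, 43)]  |A|=879.9268
7. canonical 6-gon: [(0, 18.4916) (13.3943, 14.9221) (39.5524, 32.1281) (40.5961, 34.7792) (42.6298, 43) (0, 43)]
8. shoelace: 879.9268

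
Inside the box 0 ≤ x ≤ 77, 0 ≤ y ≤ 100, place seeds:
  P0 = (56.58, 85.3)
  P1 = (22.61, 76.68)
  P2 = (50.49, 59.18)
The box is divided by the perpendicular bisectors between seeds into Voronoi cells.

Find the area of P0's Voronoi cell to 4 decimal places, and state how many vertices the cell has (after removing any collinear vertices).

Area of P0's cell: 1121.6689 (4 vertices)

1. box [0,77]×[0,100]: [(0, 0) (77, 0) (77, 100) (0, 100)]
2. ⊥bis P0·P1 via (39.595,80.99): [(60.1465, 0) (77, 0) (77, 100) (34.7711, 100)]  |A|=2954.1185
3. ⊥bis P0·P2 via (53.535,72.24): [(41.0784, 75.1443) (77, 66.769) (77, 100) (34.7711, 100)]  |A|=1121.6689
4. canonical 4-gon: [(41.0784, 75.1443) (77, 66.769) (77, 100) (34.7711, 100)]
5. shoelace: 1121.6689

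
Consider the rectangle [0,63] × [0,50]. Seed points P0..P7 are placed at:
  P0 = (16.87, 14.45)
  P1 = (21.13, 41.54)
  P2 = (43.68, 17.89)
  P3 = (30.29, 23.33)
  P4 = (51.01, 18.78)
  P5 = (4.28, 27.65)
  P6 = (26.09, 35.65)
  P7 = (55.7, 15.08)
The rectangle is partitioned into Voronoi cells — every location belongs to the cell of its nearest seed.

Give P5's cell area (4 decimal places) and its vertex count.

1. box [0,63]×[0,50]: [(0, 0) (63, 0) (63, 50) (0, 50)]
2. ⊥bis P5·P0 via (10.575,21.05): [(0, 10.9637) (40.9277, 50) (0, 50)]  |A|=798.8324
3. ⊥bis P5·P1 via (12.705,34.595): [(0, 10.9637) (18.0183, 28.1494) (0.0062, 50) (0, 50)]  |A|=351.7521
4. ⊥bis P5·P2 via (23.98,22.77): [(0, 10.9637) (18.0183, 28.1494) (0.0062, 50) (0, 50)]  |A|=351.7521
5. ⊥bis P5·P3 via (17.285,25.49): [(0, 10.9637) (17.6718, 27.8188) (17.7756, 28.4438) (0.0062, 50) (0, 50)]  |A|=351.6609
6. ⊥bis P5·P4 via (27.645,23.215): [(0, 10.9637) (17.6718, 27.8188) (17.7756, 28.4438) (0.0062, 50) (0, 50)]  |A|=351.6609
7. ⊥bis P5·P6 via (15.185,31.65): [(0, 10.9637) (16.8706, 27.0547) (15.227, 31.5356) (0.0062, 50) (0, 50)]  |A|=348.2809
8. ⊥bis P5·P7 via (29.99,21.365): [(0, 10.9637) (16.8706, 27.0547) (15.227, 31.5356) (0.0062, 50) (0, 50)]  |A|=348.2809
9. canonical 5-gon: [(0, 10.9637) (16.8706, 27.0547) (15.227, 31.5356) (0.0062, 50) (0, 50)]
10. shoelace: 348.2809

Area of P5's cell: 348.2809 (5 vertices)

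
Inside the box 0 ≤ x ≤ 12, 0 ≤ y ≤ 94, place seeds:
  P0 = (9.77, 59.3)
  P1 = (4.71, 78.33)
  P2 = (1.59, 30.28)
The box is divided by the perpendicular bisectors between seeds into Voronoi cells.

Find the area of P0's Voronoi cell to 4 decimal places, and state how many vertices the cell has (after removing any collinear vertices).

Area of P0's cell: 285.4259 (4 vertices)

1. box [0,12]×[0,94]: [(0, 0) (12, 0) (12, 94) (0, 94)]
2. ⊥bis P0·P1 via (7.24,68.815): [(0, 66.8899) (0, 0) (12, 0) (12, 70.0807)]  |A|=821.8235
3. ⊥bis P0·P2 via (5.68,44.79): [(0, 66.8899) (0, 46.391) (12, 43.0086) (12, 70.0807)]  |A|=285.4259
4. canonical 4-gon: [(0, 66.8899) (0, 46.391) (12, 43.0086) (12, 70.0807)]
5. shoelace: 285.4259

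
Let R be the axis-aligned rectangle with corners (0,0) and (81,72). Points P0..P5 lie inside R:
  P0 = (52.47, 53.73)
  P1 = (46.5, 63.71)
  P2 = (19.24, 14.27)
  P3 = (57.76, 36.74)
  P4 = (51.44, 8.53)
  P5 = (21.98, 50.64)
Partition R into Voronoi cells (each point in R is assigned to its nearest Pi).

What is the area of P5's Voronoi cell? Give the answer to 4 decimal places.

Area of P5's cell: 1358.5788

1. box [0,81]×[0,72]: [(0, 0) (81, 0) (81, 72) (0, 72)]
2. ⊥bis P5·P0 via (37.225,52.185): [(0, 0) (42.5137, 0) (35.2169, 72) (0, 72)]  |A|=2798.299
3. ⊥bis P5·P1 via (34.24,57.175): [(0, 0) (42.5137, 0) (37.3013, 51.4318) (26.3378, 72) (0, 72)]  |A|=2706.9855
4. ⊥bis P5·P2 via (20.61,32.455): [(0, 34.0077) (39.3677, 31.0419) (37.3013, 51.4318) (26.3378, 72) (0, 72)]  |A|=1377.7308
5. ⊥bis P5·P3 via (39.87,43.69): [(0, 34.0077) (35.0818, 31.3647) (38.455, 40.0478) (37.3013, 51.4318) (26.3378, 72) (0, 72)]  |A|=1358.5788
6. ⊥bis P5·P4 via (36.71,29.585): [(0, 34.0077) (35.0818, 31.3647) (38.455, 40.0478) (37.3013, 51.4318) (26.3378, 72) (0, 72)]  |A|=1358.5788
7. canonical 6-gon: [(0, 34.0077) (35.0818, 31.3647) (38.455, 40.0478) (37.3013, 51.4318) (26.3378, 72) (0, 72)]
8. shoelace: 1358.5788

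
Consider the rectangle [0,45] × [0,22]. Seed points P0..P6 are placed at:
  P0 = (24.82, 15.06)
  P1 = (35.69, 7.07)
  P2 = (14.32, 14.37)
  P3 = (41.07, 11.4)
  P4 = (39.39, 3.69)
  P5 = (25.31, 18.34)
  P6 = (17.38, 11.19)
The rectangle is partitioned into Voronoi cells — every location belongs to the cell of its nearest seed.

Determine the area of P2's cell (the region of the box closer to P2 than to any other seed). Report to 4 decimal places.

1. box [0,45]×[0,22]: [(0, 0) (45, 0) (45, 22) (0, 22)]
2. ⊥bis P2·P0 via (19.57,14.715): [(0, 0) (20.537, 0) (19.0913, 22) (0, 22)]  |A|=435.9108
3. ⊥bis P2·P1 via (25.005,10.72): [(0, 0) (20.537, 0) (19.0913, 22) (0, 22)]  |A|=435.9108
4. ⊥bis P2·P3 via (27.695,12.885): [(0, 0) (20.537, 0) (19.0913, 22) (0, 22)]  |A|=435.9108
5. ⊥bis P2·P4 via (26.855,9.03): [(0, 0) (20.537, 0) (19.0913, 22) (0, 22)]  |A|=435.9108
6. ⊥bis P2·P5 via (19.815,16.355): [(0, 0) (20.537, 0) (19.3838, 17.5487) (17.7758, 22) (0, 22)]  |A|=432.9831
7. ⊥bis P2·P6 via (15.85,12.78): [(0, 0) (2.5688, 0) (19.4684, 16.2618) (19.3838, 17.5487) (17.7758, 22) (0, 22)]  |A|=286.8857
8. canonical 6-gon: [(0, 0) (2.5688, 0) (19.4684, 16.2618) (19.3838, 17.5487) (17.7758, 22) (0, 22)]
9. shoelace: 286.8857

Area of P2's cell: 286.8857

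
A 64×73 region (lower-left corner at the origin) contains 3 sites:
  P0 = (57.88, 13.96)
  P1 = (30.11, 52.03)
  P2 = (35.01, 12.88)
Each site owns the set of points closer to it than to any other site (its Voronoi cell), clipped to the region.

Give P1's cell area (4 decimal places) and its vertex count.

Area of P1's cell: 2495.6194 (5 vertices)

1. box [0,64]×[0,73]: [(0, 0) (64, 0) (64, 73) (0, 73)]
2. ⊥bis P1·P0 via (43.995,32.995): [(0, 0.903) (64, 47.5876) (64, 73) (0, 73)]  |A|=3120.3009
3. ⊥bis P1·P2 via (32.56,32.455): [(0, 28.3798) (45.4698, 34.0708) (64, 47.5876) (64, 73) (0, 73)]  |A|=2495.6194
4. canonical 5-gon: [(0, 28.3798) (45.4698, 34.0708) (64, 47.5876) (64, 73) (0, 73)]
5. shoelace: 2495.6194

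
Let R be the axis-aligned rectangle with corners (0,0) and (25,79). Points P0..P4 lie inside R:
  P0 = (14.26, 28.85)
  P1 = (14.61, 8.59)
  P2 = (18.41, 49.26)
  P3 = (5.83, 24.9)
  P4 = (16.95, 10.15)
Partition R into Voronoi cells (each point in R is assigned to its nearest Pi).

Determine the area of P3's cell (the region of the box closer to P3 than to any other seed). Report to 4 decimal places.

Area of P3's cell: 248.4369

1. box [0,25]×[0,79]: [(0, 0) (25, 0) (25, 79) (0, 79)]
2. ⊥bis P3·P0 via (10.045,26.875): [(0, 48.3128) (0, 0) (22.6377, 0)]  |A|=546.8448
3. ⊥bis P3·P1 via (10.22,16.745): [(13.8707, 18.7103) (0, 48.3128) (0, 11.2434)]  |A|=257.0898
4. ⊥bis P3·P2 via (12.12,37.08): [(13.8707, 18.7103) (3.0745, 41.7513) (0, 43.339) (0, 11.2434)]  |A|=249.4438
5. ⊥bis P3·P4 via (11.39,17.525): [(10.6934, 16.9999) (13.6335, 19.2164) (3.0745, 41.7513) (0, 43.339) (0, 11.2434)]  |A|=248.4369
6. canonical 5-gon: [(10.6934, 16.9999) (13.6335, 19.2164) (3.0745, 41.7513) (0, 43.339) (0, 11.2434)]
7. shoelace: 248.4369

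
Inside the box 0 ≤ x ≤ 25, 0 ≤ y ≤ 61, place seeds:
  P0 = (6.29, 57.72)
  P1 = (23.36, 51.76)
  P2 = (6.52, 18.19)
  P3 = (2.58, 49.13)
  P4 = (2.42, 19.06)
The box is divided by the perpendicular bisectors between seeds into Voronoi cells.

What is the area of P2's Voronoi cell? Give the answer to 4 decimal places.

1. box [0,25]×[0,61]: [(0, 0) (25, 0) (25, 61) (0, 61)]
2. ⊥bis P2·P0 via (6.405,37.955): [(0, 37.9177) (0, 0) (25, 0) (25, 38.0632)]  |A|=949.7616
3. ⊥bis P2·P1 via (14.94,34.975): [(8.9697, 37.9699) (0, 37.9177) (0, 0) (25, 0) (25, 29.9285)]  |A|=884.561
4. ⊥bis P2·P3 via (4.55,33.66): [(14.9271, 34.9815) (0, 33.0806) (0, 0) (25, 0) (25, 29.9285)]  |A|=834.9004
5. ⊥bis P2·P4 via (4.47,18.625): [(14.9271, 34.9815) (7.7467, 34.0671) (0.5179, 0) (25, 0) (25, 29.9285)]  |A|=697.946
6. canonical 5-gon: [(14.9271, 34.9815) (7.7467, 34.0671) (0.5179, 0) (25, 0) (25, 29.9285)]
7. shoelace: 697.946

Area of P2's cell: 697.9460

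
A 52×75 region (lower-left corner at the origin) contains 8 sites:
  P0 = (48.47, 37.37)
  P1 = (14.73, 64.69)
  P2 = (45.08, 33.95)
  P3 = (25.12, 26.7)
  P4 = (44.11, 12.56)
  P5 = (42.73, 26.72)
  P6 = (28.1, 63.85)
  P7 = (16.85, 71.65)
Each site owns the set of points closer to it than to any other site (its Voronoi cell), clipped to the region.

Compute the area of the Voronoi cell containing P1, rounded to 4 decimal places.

1. box [0,52]×[0,75]: [(0, 0) (52, 0) (52, 75) (0, 75)]
2. ⊥bis P1·P0 via (31.6,51.03): [(0, 12.0042) (51.009, 75) (0, 75)]  |A|=1606.6763
3. ⊥bis P1·P2 via (29.905,49.32): [(0, 19.7944) (31.4526, 50.848) (51.009, 75) (0, 75)]  |A|=1484.1656
4. ⊥bis P1·P3 via (19.925,45.695): [(0, 40.2457) (28.6504, 48.0813) (31.4526, 50.848) (51.009, 75) (0, 75)]  |A|=1191.1971
5. ⊥bis P1·P4 via (29.42,38.625): [(0, 40.2457) (28.6504, 48.0813) (31.4526, 50.848) (51.009, 75) (0, 75)]  |A|=1191.1971
6. ⊥bis P1·P5 via (28.73,45.705): [(0, 40.2457) (28.6504, 48.0813) (31.4526, 50.848) (51.009, 75) (0, 75)]  |A|=1191.1971
7. ⊥bis P1·P6 via (21.415,64.27): [(0, 40.2457) (20.2536, 45.7849) (22.0891, 75) (0, 75)]  |A|=674.6193
8. ⊥bis P1·P7 via (15.79,68.17): [(0, 72.9796) (0, 40.2457) (20.2536, 45.7849) (21.5498, 66.4156)]  |A|=558.0384
9. canonical 4-gon: [(0, 72.9796) (0, 40.2457) (20.2536, 45.7849) (21.5498, 66.4156)]
10. shoelace: 558.0384

Area of P1's cell: 558.0384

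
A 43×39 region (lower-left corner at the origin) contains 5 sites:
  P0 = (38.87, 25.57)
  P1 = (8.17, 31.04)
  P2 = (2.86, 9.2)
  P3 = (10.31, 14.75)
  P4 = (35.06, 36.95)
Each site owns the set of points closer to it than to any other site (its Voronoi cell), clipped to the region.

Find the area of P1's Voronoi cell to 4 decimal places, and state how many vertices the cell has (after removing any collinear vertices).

Area of P1's cell: 349.7570 (5 vertices)

1. box [0,43]×[0,39]: [(0, 0) (43, 0) (43, 39) (0, 39)]
2. ⊥bis P1·P0 via (23.52,28.305): [(0, 0) (18.4767, 0) (25.4256, 39) (0, 39)]  |A|=856.0953
3. ⊥bis P1·P2 via (5.515,20.12): [(0, 21.4609) (21.3746, 16.264) (25.4256, 39) (0, 39)]  |A|=476.4836
4. ⊥bis P1·P3 via (9.24,22.895): [(0, 21.6812) (22.8752, 24.6862) (25.4256, 39) (0, 39)]  |A|=380.0541
5. ⊥bis P1·P4 via (21.615,33.995): [(0, 21.6812) (22.8752, 24.6862) (23.227, 26.6605) (20.515, 39) (0, 39)]  |A|=349.757
6. canonical 5-gon: [(0, 21.6812) (22.8752, 24.6862) (23.227, 26.6605) (20.515, 39) (0, 39)]
7. shoelace: 349.757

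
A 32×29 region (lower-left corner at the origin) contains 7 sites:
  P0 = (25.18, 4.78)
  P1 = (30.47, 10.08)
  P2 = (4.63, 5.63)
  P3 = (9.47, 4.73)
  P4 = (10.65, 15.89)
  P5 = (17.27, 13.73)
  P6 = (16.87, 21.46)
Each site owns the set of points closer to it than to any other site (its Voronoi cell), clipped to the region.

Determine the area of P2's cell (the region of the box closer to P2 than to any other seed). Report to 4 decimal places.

1. box [0,32]×[0,29]: [(0, 0) (32, 0) (32, 29) (0, 29)]
2. ⊥bis P2·P0 via (14.905,5.205): [(0, 0) (14.6897, 0) (15.8892, 29) (0, 29)]  |A|=443.3945
3. ⊥bis P2·P1 via (17.55,7.855): [(0, 0) (14.6897, 0) (15.5056, 19.7261) (13.9085, 29) (0, 29)]  |A|=434.2102
4. ⊥bis P2·P3 via (7.05,5.18): [(0, 0) (6.0868, 0) (11.4793, 29) (0, 29)]  |A|=254.7087
5. ⊥bis P2·P4 via (7.64,10.76): [(0, 15.2427) (0, 0) (6.0868, 0) (8.0436, 10.5232)]  |A|=93.3292
6. ⊥bis P2·P5 via (10.95,9.68): [(0, 15.2427) (0, 0) (6.0868, 0) (8.0436, 10.5232)]  |A|=93.3292
7. ⊥bis P2·P6 via (10.75,13.545): [(0, 15.2427) (0, 0) (6.0868, 0) (8.0436, 10.5232)]  |A|=93.3292
8. canonical 4-gon: [(0, 15.2427) (0, 0) (6.0868, 0) (8.0436, 10.5232)]
9. shoelace: 93.3292

Area of P2's cell: 93.3292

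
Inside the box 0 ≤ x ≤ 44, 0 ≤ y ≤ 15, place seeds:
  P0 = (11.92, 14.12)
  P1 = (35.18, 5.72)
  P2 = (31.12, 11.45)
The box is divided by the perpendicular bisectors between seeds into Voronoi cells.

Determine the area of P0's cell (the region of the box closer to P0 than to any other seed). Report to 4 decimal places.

Area of P0's cell: 311.7758

1. box [0,44]×[0,15]: [(0, 0) (44, 0) (44, 15) (0, 15)]
2. ⊥bis P0·P1 via (23.55,9.92): [(0, 0) (19.9675, 0) (25.3846, 15) (0, 15)]  |A|=340.1408
3. ⊥bis P0·P2 via (21.52,12.785): [(0, 0) (19.7421, 0) (21.828, 15) (0, 15)]  |A|=311.7758
4. canonical 4-gon: [(0, 0) (19.7421, 0) (21.828, 15) (0, 15)]
5. shoelace: 311.7758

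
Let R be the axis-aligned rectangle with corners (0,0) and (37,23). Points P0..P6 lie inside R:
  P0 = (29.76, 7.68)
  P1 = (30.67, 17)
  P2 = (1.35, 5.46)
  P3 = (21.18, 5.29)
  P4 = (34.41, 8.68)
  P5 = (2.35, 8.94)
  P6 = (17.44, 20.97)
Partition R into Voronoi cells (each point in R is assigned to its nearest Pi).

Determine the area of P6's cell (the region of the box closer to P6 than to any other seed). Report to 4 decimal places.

1. box [0,37]×[0,23]: [(0, 0) (37, 0) (37, 23) (0, 23)]
2. ⊥bis P6·P0 via (23.6,14.325): [(0, 0) (8.1471, 0) (32.958, 23) (0, 23)]  |A|=472.7093
3. ⊥bis P6·P1 via (24.055,18.985): [(0, 0) (8.1471, 0) (22.2931, 13.1135) (25.2598, 23) (0, 23)]  |A|=434.655
4. ⊥bis P6·P2 via (9.395,13.215): [(0, 22.9613) (15.5333, 6.8471) (22.2931, 13.1135) (25.2598, 23) (0, 23)]  |A|=228.4297
5. ⊥bis P6·P3 via (19.31,13.13): [(0, 22.9613) (11.3151, 11.2231) (22.5284, 13.8977) (25.2598, 23) (0, 23)]  |A|=196.3412
6. ⊥bis P6·P4 via (25.925,14.825): [(0, 22.9613) (11.3151, 11.2231) (22.5284, 13.8977) (25.2598, 23) (0, 23)]  |A|=196.3412
7. ⊥bis P6·P5 via (9.895,14.955): [(12.6217, 11.5347) (22.5284, 13.8977) (25.2598, 23) (3.4814, 23)]  |A|=166.7079
8. canonical 4-gon: [(12.6217, 11.5347) (22.5284, 13.8977) (25.2598, 23) (3.4814, 23)]
9. shoelace: 166.7079

Area of P6's cell: 166.7079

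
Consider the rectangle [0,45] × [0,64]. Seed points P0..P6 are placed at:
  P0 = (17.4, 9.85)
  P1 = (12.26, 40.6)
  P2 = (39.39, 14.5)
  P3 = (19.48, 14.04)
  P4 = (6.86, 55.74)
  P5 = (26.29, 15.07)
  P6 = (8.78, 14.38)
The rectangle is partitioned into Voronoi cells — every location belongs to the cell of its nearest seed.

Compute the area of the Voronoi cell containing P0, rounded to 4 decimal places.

1. box [0,45]×[0,64]: [(0, 0) (45, 0) (45, 64) (0, 64)]
2. ⊥bis P0·P1 via (14.83,25.225): [(0, 22.7461) (0, 0) (45, 0) (45, 30.2681)]  |A|=1192.8184
3. ⊥bis P0·P2 via (28.395,12.175): [(25.2666, 26.9695) (0, 22.7461) (0, 0) (30.9695, 0)]  |A|=704.9743
4. ⊥bis P0·P3 via (18.44,11.945): [(29.6169, 6.3966) (0, 21.099) (0, 0) (30.9695, 0)]  |A|=411.4925
5. ⊥bis P0·P4 via (12.13,32.795): [(29.6169, 6.3966) (0, 21.099) (0, 0) (30.9695, 0)]  |A|=411.4925
6. ⊥bis P0·P5 via (21.845,12.46): [(23.6726, 9.3474) (0, 21.099) (0, 0) (29.1612, 0)]  |A|=386.0253
7. ⊥bis P0·P6 via (13.09,12.115): [(23.6726, 9.3474) (14.1261, 14.0865) (6.7233, 0) (29.1612, 0)]  |A|=189.6484
8. canonical 4-gon: [(23.6726, 9.3474) (14.1261, 14.0865) (6.7233, 0) (29.1612, 0)]
9. shoelace: 189.6484

Area of P0's cell: 189.6484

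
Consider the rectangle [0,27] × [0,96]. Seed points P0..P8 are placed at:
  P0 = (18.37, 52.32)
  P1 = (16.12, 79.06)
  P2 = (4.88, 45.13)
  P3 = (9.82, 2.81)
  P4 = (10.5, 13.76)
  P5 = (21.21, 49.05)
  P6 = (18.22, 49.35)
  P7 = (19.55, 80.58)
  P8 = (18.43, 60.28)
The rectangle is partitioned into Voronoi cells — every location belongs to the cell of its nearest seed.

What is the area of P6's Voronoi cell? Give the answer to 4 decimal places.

1. box [0,27]×[0,96]: [(0, 0) (27, 0) (27, 96) (0, 96)]
2. ⊥bis P6·P0 via (18.295,50.835): [(0, 51.759) (0, 0) (27, 0) (27, 50.3954)]  |A|=1379.0836
3. ⊥bis P6·P1 via (17.17,64.205): [(0, 51.759) (0, 0) (27, 0) (27, 50.3954)]  |A|=1379.0836
4. ⊥bis P6·P2 via (11.55,47.24): [(10.2848, 51.2396) (26.494, 0) (27, 0) (27, 50.3954)]  |A|=434.1488
5. ⊥bis P6·P3 via (14.02,26.08): [(10.2848, 51.2396) (18.4996, 25.2715) (27, 23.7372) (27, 50.3954)]  |A|=326.8665
6. ⊥bis P6·P4 via (14.36,31.555): [(10.2848, 51.2396) (16.6704, 31.0538) (27, 28.8132) (27, 50.3954)]  |A|=277.477
7. ⊥bis P6·P5 via (19.715,49.2): [(19.8711, 50.7554) (10.2848, 51.2396) (16.6704, 31.0538) (17.8682, 30.794)]  |A|=107.4232
8. ⊥bis P6·P7 via (18.885,64.965): [(19.8711, 50.7554) (10.2848, 51.2396) (16.6704, 31.0538) (17.8682, 30.794)]  |A|=107.4232
9. ⊥bis P6·P8 via (18.325,54.815): [(19.8711, 50.7554) (10.2848, 51.2396) (16.6704, 31.0538) (17.8682, 30.794)]  |A|=107.4232
10. canonical 4-gon: [(19.8711, 50.7554) (10.2848, 51.2396) (16.6704, 31.0538) (17.8682, 30.794)]
11. shoelace: 107.4232

Area of P6's cell: 107.4232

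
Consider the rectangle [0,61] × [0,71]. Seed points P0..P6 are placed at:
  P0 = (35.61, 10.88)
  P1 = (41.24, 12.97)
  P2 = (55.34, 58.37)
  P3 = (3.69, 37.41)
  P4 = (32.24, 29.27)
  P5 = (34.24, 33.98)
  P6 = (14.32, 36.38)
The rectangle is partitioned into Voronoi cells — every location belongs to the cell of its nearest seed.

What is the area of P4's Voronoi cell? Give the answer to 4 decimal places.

Area of P4's cell: 269.5136

1. box [0,61]×[0,71]: [(0, 0) (61, 0) (61, 71) (0, 71)]
2. ⊥bis P4·P0 via (33.925,20.075): [(0, 13.8582) (61, 25.0365) (61, 71) (0, 71)]  |A|=3144.7109
3. ⊥bis P4·P1 via (36.74,21.12): [(0, 13.8582) (35.3056, 20.328) (61, 34.5151) (61, 71) (0, 71)]  |A|=3022.938
4. ⊥bis P4·P2 via (43.79,43.82): [(0, 13.8582) (35.3056, 20.328) (57.7632, 32.7279) (9.5503, 71) (0, 71)]  |A|=1979.3454
5. ⊥bis P4·P3 via (17.965,33.34): [(13.0946, 16.2578) (35.3056, 20.328) (57.7632, 32.7279) (25.1677, 58.6026)]  |A|=938.322
6. ⊥bis P4·P5 via (33.24,31.625): [(19.1784, 37.5959) (13.0946, 16.2578) (35.3056, 20.328) (45.9732, 26.2181)]  |A|=364.1888
7. ⊥bis P4·P6 via (23.28,32.825): [(24.3086, 35.4175) (16.99, 16.9716) (35.3056, 20.328) (45.9732, 26.2181)]  |A|=269.5136
8. canonical 4-gon: [(24.3086, 35.4175) (16.99, 16.9716) (35.3056, 20.328) (45.9732, 26.2181)]
9. shoelace: 269.5136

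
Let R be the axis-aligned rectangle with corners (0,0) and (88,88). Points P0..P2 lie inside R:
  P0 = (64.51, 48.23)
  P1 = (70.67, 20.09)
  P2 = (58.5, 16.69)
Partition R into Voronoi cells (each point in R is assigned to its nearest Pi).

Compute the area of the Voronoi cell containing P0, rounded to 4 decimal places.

Area of P0's cell: 4440.3557

1. box [0,88]×[0,88]: [(0, 0) (88, 0) (88, 88) (0, 88)]
2. ⊥bis P0·P1 via (67.59,34.16): [(0, 19.3642) (88, 38.6279) (88, 88) (0, 88)]  |A|=5192.3502
3. ⊥bis P0·P2 via (61.505,32.46): [(0, 44.1799) (60.6063, 32.6312) (88, 38.6279) (88, 88) (0, 88)]  |A|=4440.3557
4. canonical 5-gon: [(0, 44.1799) (60.6063, 32.6312) (88, 38.6279) (88, 88) (0, 88)]
5. shoelace: 4440.3557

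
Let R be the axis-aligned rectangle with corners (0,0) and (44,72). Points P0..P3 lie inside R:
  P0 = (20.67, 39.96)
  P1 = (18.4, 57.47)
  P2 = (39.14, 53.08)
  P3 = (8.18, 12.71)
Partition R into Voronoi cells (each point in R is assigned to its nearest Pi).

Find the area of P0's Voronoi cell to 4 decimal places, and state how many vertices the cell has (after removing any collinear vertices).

1. box [0,44]×[0,72]: [(0, 0) (44, 0) (44, 72) (0, 72)]
2. ⊥bis P0·P1 via (19.535,48.715): [(0, 46.1825) (0, 0) (44, 0) (44, 51.8866)]  |A|=2157.5208
3. ⊥bis P0·P2 via (29.905,46.52): [(27.6028, 49.7609) (0, 46.1825) (0, 0) (44, 0) (44, 26.6774)]  |A|=1950.841
4. ⊥bis P0·P3 via (14.425,26.335): [(27.6028, 49.7609) (0, 46.1825) (0, 32.9467) (44, 12.7793) (44, 26.6774)]  |A|=944.8685
5. canonical 5-gon: [(27.6028, 49.7609) (0, 46.1825) (0, 32.9467) (44, 12.7793) (44, 26.6774)]
6. shoelace: 944.8685

Area of P0's cell: 944.8685 (5 vertices)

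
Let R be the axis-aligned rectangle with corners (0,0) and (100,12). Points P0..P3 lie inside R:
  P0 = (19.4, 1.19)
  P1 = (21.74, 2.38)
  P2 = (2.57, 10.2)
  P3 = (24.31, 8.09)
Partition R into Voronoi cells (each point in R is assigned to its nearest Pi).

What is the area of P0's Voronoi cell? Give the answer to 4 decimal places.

Area of P0's cell: 81.1074

1. box [0,100]×[0,12]: [(0, 0) (100, 0) (100, 12) (0, 12)]
2. ⊥bis P0·P1 via (20.57,1.785): [(0, 0) (21.4778, 0) (15.3752, 12) (0, 12)]  |A|=221.1177
3. ⊥bis P0·P2 via (10.985,5.695): [(7.9362, 0) (21.4778, 0) (15.3752, 12) (14.3604, 12)]  |A|=87.3383
4. ⊥bis P0·P3 via (21.855,4.64): [(13.5746, 10.5323) (7.9362, 0) (21.4778, 0) (17.566, 7.692)]  |A|=81.1074
5. canonical 4-gon: [(13.5746, 10.5323) (7.9362, 0) (21.4778, 0) (17.566, 7.692)]
6. shoelace: 81.1074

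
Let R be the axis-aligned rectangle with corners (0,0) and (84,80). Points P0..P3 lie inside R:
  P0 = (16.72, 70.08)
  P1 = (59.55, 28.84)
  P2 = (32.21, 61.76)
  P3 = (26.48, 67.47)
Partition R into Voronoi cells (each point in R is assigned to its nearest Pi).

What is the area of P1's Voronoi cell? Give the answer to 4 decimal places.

1. box [0,84]×[0,80]: [(0, 0) (84, 0) (84, 80) (0, 80)]
2. ⊥bis P1·P0 via (38.135,49.46): [(0, 9.8547) (0, 0) (84, 0) (84, 80) (67.5412, 80)]  |A|=4351.1499
3. ⊥bis P1·P2 via (45.88,45.3): [(0, 7.1967) (0, 0) (84, 0) (84, 76.9586)]  |A|=3534.524
4. ⊥bis P1·P3 via (43.015,48.155): [(0, 7.1967) (0, 0) (84, 0) (84, 76.9586)]  |A|=3534.524
5. canonical 4-gon: [(0, 7.1967) (0, 0) (84, 0) (84, 76.9586)]
6. shoelace: 3534.524

Area of P1's cell: 3534.5240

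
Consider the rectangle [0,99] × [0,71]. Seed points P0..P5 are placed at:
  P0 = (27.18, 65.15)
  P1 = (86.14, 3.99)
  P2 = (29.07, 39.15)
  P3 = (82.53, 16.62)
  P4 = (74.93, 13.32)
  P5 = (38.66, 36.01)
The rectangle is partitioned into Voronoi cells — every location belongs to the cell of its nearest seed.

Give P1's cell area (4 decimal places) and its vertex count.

Area of P1's cell: 249.9530 (4 vertices)

1. box [0,99]×[0,71]: [(0, 0) (99, 0) (99, 71) (0, 71)]
2. ⊥bis P1·P0 via (56.66,34.57): [(20.8001, 0) (99, 0) (99, 71) (94.4493, 71)]  |A|=2937.6462
3. ⊥bis P1·P2 via (57.605,21.57): [(78.7103, 55.8272) (44.316, 0) (99, 0) (99, 71) (94.4493, 71)]  |A|=2281.2315
4. ⊥bis P1·P3 via (84.335,10.305): [(48.2818, 0) (99, 0) (99, 14.4967)]  |A|=367.6224
5. ⊥bis P1·P4 via (80.535,8.655): [(81.1508, 9.3949) (73.3315, 0) (99, 0) (99, 14.4967)]  |A|=249.953
6. ⊥bis P1·P5 via (62.4,20): [(81.1508, 9.3949) (73.3315, 0) (99, 0) (99, 14.4967)]  |A|=249.953
7. canonical 4-gon: [(81.1508, 9.3949) (73.3315, 0) (99, 0) (99, 14.4967)]
8. shoelace: 249.953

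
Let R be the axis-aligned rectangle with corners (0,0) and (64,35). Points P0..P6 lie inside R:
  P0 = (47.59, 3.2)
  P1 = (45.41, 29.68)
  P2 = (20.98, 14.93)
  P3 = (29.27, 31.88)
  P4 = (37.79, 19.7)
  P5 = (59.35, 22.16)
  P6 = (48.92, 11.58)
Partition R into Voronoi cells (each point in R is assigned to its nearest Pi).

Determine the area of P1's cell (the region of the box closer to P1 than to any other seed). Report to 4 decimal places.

Area of P1's cell: 194.4809

1. box [0,64]×[0,35]: [(0, 0) (64, 0) (64, 35) (0, 35)]
2. ⊥bis P1·P0 via (46.5,16.44): [(0, 12.6118) (64, 17.8807) (64, 35) (0, 35)]  |A|=1264.2388
3. ⊥bis P1·P2 via (33.195,22.305): [(37.1984, 15.6742) (64, 17.8807) (64, 35) (25.5302, 35)]  |A|=601.1411
4. ⊥bis P1·P3 via (37.34,30.78): [(35.6341, 18.2651) (37.1984, 15.6742) (64, 17.8807) (64, 35) (37.9152, 35)]  |A|=497.5103
5. ⊥bis P1·P4 via (41.6,24.69): [(36.9897, 28.2101) (51.8304, 16.8788) (64, 17.8807) (64, 35) (37.9152, 35)]  |A|=396.1381
6. ⊥bis P1·P5 via (52.38,25.92): [(36.9897, 28.2101) (48.7652, 19.2192) (57.2782, 35) (37.9152, 35)]  |A|=196.9203
7. ⊥bis P1·P6 via (47.165,20.63): [(36.9897, 28.2101) (46.9676, 20.5917) (49.8022, 21.1414) (57.2782, 35) (37.9152, 35)]  |A|=194.4809
8. canonical 5-gon: [(36.9897, 28.2101) (46.9676, 20.5917) (49.8022, 21.1414) (57.2782, 35) (37.9152, 35)]
9. shoelace: 194.4809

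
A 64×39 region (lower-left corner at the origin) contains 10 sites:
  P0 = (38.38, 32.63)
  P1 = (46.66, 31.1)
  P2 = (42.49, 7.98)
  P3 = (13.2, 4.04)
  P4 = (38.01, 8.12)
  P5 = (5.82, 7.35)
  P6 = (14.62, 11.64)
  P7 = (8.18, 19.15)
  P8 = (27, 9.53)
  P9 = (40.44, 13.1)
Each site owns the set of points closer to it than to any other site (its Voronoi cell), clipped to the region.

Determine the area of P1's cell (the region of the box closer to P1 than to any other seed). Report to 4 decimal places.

Area of P1's cell: 435.0246

1. box [0,64]×[0,39]: [(0, 0) (64, 0) (64, 39) (0, 39)]
2. ⊥bis P1·P0 via (42.52,31.865): [(36.6319, 0) (64, 0) (64, 39) (43.8384, 39)]  |A|=926.8286
3. ⊥bis P1·P2 via (44.575,19.54): [(40.3823, 20.2962) (64, 16.0364) (64, 39) (43.8384, 39)]  |A|=459.7223
4. ⊥bis P1·P3 via (29.93,17.57): [(40.3823, 20.2962) (64, 16.0364) (64, 39) (43.8384, 39)]  |A|=459.7223
5. ⊥bis P1·P4 via (42.335,19.61): [(40.3907, 20.3419) (40.6313, 20.2513) (64, 16.0364) (64, 39) (43.8384, 39)]  |A|=459.7164
6. ⊥bis P1·P5 via (26.24,19.225): [(40.3907, 20.3419) (40.6313, 20.2513) (64, 16.0364) (64, 39) (43.8384, 39)]  |A|=459.7164
7. ⊥bis P1·P6 via (30.64,21.37): [(40.3907, 20.3419) (40.6313, 20.2513) (64, 16.0364) (64, 39) (43.8384, 39)]  |A|=459.7164
8. ⊥bis P1·P7 via (27.42,25.125): [(40.3907, 20.3419) (40.6313, 20.2513) (64, 16.0364) (64, 39) (43.8384, 39)]  |A|=459.7164
9. ⊥bis P1·P8 via (36.83,20.315): [(40.3907, 20.3419) (40.6313, 20.2513) (64, 16.0364) (64, 39) (43.8384, 39)]  |A|=459.7164
10. ⊥bis P1·P9 via (43.55,22.1): [(40.8857, 23.0207) (57.928, 17.1316) (64, 16.0364) (64, 39) (43.8384, 39)]  |A|=435.0246
11. canonical 5-gon: [(40.8857, 23.0207) (57.928, 17.1316) (64, 16.0364) (64, 39) (43.8384, 39)]
12. shoelace: 435.0246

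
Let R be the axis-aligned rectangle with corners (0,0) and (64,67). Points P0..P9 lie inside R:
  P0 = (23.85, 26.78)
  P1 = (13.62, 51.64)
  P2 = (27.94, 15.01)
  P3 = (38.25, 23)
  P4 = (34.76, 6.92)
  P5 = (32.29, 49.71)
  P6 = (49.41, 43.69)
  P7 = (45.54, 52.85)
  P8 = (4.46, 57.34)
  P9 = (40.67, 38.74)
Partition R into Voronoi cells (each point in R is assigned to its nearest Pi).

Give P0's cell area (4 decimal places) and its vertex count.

Area of P0's cell: 611.5595 (6 vertices)

1. box [0,64]×[0,67]: [(0, 0) (64, 0) (64, 67) (0, 67)]
2. ⊥bis P0·P1 via (18.735,39.21): [(0, 31.5005) (0, 0) (64, 0) (64, 57.8367)]  |A|=2858.7908
3. ⊥bis P0·P2 via (25.895,20.895): [(0, 31.5005) (0, 11.8967) (64, 34.1362) (64, 57.8367)]  |A|=1385.7381
4. ⊥bis P0·P3 via (31.05,24.89): [(36.7556, 46.6255) (0, 31.5005) (0, 11.8967) (30.4135, 22.4651)]  |A|=694.1625
5. ⊥bis P0·P4 via (29.305,16.85): [(36.7556, 46.6255) (0, 31.5005) (0, 11.8967) (30.4135, 22.4651)]  |A|=694.1625
6. ⊥bis P0·P5 via (28.07,38.245): [(33.9843, 36.0681) (21.9046, 40.5143) (0, 31.5005) (0, 11.8967) (30.4135, 22.4651)]  |A|=624.2366
7. ⊥bis P0·P6 via (36.63,35.235): [(33.9843, 36.0681) (21.9046, 40.5143) (0, 31.5005) (0, 11.8967) (30.4135, 22.4651)]  |A|=624.2366
8. ⊥bis P0·P7 via (34.695,39.815): [(33.9843, 36.0681) (21.9046, 40.5143) (0, 31.5005) (0, 11.8967) (30.4135, 22.4651)]  |A|=624.2366
9. ⊥bis P0·P8 via (14.155,42.06): [(33.9843, 36.0681) (21.9046, 40.5143) (0, 31.5005) (0, 11.8967) (30.4135, 22.4651)]  |A|=624.2366
10. ⊥bis P0·P9 via (32.26,32.76): [(32.8851, 31.8809) (28.4626, 38.1005) (21.9046, 40.5143) (0, 31.5005) (0, 11.8967) (30.4135, 22.4651)]  |A|=611.5595
11. canonical 6-gon: [(32.8851, 31.8809) (28.4626, 38.1005) (21.9046, 40.5143) (0, 31.5005) (0, 11.8967) (30.4135, 22.4651)]
12. shoelace: 611.5595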